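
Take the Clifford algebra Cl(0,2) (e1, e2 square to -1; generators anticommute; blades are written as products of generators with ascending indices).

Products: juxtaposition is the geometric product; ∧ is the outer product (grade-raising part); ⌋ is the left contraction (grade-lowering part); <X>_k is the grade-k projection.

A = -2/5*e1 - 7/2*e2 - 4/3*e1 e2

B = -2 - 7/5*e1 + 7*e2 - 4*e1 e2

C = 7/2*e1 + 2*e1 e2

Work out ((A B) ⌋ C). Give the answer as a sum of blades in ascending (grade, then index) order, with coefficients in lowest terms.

step 1: 2791/150 + 362/15*e1 + 109/15*e2 - 151/30*e1 e2
step 2: -372/5 + 23897/300*e1 - 724/15*e2 + 2791/75*e1 e2
Answer: -372/5 + 23897/300*e1 - 724/15*e2 + 2791/75*e1 e2


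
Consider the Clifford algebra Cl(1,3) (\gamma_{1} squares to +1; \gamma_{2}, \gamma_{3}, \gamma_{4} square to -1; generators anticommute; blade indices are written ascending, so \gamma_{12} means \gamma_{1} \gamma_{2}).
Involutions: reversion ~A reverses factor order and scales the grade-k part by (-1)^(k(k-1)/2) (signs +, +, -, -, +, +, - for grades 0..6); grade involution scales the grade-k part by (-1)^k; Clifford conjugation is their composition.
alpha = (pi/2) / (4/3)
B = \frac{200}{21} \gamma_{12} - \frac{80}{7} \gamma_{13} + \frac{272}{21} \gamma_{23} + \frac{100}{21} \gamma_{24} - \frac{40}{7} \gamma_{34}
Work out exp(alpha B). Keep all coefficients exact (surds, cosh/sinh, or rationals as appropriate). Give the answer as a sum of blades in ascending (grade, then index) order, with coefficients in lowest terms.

B^2 term by term: the squares give (\frac{200}{21})^2*(\gamma_{12})^2 + (-\frac{80}{7})^2*(\gamma_{13})^2 + (\frac{272}{21})^2*(\gamma_{23})^2 + (\frac{100}{21})^2*(\gamma_{24})^2 + (-\frac{40}{7})^2*(\gamma_{34})^2 = \frac{40000}{441}*(+1) + \frac{6400}{49}*(+1) + \frac{73984}{441}*(-1) + \frac{10000}{441}*(-1) + \frac{1600}{49}*(-1) = -\frac{16}{9} (each basis 2-blade squares to minus the product of its generators' squares); cross terms between blades sharing an index anticommute and cancel; the commuting (index-disjoint) pairs give grade-4 terms 2*c*c'*(blade product), which cancel blade by blade — \gamma_{1234}: -\frac{16000}{147} + \frac{16000}{147} = 0 — confirming B is simple. So B^2 = -\frac{16}{9}.
B^2 = -\frac{16}{9} — the series telescopes trigonometrically here: l = \frac{4}{3}, alpha*l = \frac{\pi}{2}, so exp(alpha B) = cos(\frac{\pi}{2}) + (sin(\frac{\pi}{2})/(\frac{4}{3}))*B = 0 + (\frac{3}{4})*B.
Answer: \frac{50}{7} \gamma_{12} - \frac{60}{7} \gamma_{13} + \frac{68}{7} \gamma_{23} + \frac{25}{7} \gamma_{24} - \frac{30}{7} \gamma_{34}


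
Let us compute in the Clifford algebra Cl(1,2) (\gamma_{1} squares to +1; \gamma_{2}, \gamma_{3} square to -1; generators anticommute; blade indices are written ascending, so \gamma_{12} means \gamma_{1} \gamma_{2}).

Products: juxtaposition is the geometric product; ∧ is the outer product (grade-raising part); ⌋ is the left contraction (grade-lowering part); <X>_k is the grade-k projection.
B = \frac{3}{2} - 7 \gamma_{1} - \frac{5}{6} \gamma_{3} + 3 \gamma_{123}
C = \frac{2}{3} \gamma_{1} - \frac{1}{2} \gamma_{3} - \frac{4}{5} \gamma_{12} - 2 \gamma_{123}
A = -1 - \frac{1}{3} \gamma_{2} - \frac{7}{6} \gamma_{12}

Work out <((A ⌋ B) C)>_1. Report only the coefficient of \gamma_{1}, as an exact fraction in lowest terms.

step 1: -\frac{3}{2} + 7 \gamma_{1} - \frac{8}{3} \gamma_{3} - \gamma_{13} - 3 \gamma_{123}
step 2: -\frac{8}{3} - \frac{3}{2} \gamma_{1} - \frac{38}{5} \gamma_{2} + \frac{229}{60} \gamma_{3} - \frac{169}{30} \gamma_{12} - \frac{31}{18} \gamma_{13} - \frac{76}{5} \gamma_{23} + \frac{77}{15} \gamma_{123}
step 3: -\frac{3}{2} \gamma_{1} - \frac{38}{5} \gamma_{2} + \frac{229}{60} \gamma_{3}
Answer: -\frac{3}{2}


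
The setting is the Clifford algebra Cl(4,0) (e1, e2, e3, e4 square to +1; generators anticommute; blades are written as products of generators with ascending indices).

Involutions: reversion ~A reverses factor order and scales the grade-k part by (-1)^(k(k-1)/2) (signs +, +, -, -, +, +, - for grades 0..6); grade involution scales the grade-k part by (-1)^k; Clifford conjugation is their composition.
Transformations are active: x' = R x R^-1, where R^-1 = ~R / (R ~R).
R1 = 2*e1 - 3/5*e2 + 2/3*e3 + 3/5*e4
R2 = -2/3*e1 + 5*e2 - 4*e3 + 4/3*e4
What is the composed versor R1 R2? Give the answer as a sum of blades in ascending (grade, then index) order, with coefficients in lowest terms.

Distribute over the terms of R1 (each basis-blade product reordered to ascending indices, repeated generators contracted through their squares):
(2*e1) R2 = -4/3 + 10*e1 e2 - 8*e1 e3 + 8/3*e1 e4
(-3/5*e2) R2 = -3 - 2/5*e1 e2 + 12/5*e2 e3 - 4/5*e2 e4
(2/3*e3) R2 = -8/3 + 4/9*e1 e3 - 10/3*e2 e3 + 8/9*e3 e4
(3/5*e4) R2 = 4/5 + 2/5*e1 e4 - 3*e2 e4 + 12/5*e3 e4
Summing the partial products and collecting blades:
Answer: -31/5 + 48/5*e1 e2 - 68/9*e1 e3 + 46/15*e1 e4 - 14/15*e2 e3 - 19/5*e2 e4 + 148/45*e3 e4


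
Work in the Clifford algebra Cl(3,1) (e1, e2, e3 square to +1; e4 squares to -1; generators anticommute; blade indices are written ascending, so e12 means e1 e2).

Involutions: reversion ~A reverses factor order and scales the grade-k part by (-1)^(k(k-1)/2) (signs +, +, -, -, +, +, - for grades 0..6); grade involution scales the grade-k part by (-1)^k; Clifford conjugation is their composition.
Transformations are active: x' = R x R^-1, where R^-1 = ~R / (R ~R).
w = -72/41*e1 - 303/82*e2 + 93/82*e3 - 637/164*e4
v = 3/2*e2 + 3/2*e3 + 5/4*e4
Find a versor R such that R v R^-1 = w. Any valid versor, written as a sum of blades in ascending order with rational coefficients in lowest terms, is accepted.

Construction: equal norms (both 47/16) license R = v + w = -72/41*e1 - 90/41*e2 + 108/41*e3 - 108/41*e4 — nothing changes along that direction, while (v - w)/2 changes sign, so v maps onto w.
Answer: -72/41*e1 - 90/41*e2 + 108/41*e3 - 108/41*e4


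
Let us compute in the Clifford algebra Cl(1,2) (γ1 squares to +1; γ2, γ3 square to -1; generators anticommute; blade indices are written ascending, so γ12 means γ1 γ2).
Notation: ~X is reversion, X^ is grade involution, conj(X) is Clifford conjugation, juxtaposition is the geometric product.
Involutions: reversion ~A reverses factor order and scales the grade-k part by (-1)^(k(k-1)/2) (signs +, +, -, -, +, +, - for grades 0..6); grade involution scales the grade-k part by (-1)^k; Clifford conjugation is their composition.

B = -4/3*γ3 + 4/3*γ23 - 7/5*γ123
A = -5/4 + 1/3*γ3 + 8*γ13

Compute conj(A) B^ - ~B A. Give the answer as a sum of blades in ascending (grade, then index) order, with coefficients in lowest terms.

first term: 4/9 + 32/3*γ1 + 484/45*γ2 - 5/3*γ3 - 51/5*γ12 - 5/3*γ23 - 7/4*γ123
second term: 4/9 - 32/3*γ1 - 484/45*γ2 + 5/3*γ3 + 51/5*γ12 + 5/3*γ23 - 7/4*γ123
Answer: 64/3*γ1 + 968/45*γ2 - 10/3*γ3 - 102/5*γ12 - 10/3*γ23


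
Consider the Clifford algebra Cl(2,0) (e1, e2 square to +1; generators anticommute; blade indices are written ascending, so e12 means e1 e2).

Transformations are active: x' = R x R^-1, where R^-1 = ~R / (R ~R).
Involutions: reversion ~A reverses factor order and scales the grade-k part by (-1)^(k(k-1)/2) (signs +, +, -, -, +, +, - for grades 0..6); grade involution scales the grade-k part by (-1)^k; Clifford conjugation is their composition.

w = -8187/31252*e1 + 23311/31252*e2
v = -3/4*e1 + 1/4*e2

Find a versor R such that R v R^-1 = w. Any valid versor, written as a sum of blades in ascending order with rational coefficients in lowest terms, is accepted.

Take R = v + w = -15813/15626*e1 + 7781/7813*e2. Because q(v) = q(w) = 5/8, conjugation by R sends v exactly to w.
Answer: -15813/15626*e1 + 7781/7813*e2


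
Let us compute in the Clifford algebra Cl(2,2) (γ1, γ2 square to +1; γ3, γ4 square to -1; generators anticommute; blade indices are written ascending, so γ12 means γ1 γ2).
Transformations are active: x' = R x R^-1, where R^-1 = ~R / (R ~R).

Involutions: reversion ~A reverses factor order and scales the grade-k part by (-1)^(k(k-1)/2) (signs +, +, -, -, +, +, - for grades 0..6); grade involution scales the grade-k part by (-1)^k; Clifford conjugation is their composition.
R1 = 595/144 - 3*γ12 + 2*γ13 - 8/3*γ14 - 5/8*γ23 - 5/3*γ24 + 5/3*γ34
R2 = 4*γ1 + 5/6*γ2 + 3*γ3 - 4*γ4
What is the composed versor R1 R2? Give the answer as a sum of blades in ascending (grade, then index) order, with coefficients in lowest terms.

Distribute over the terms of R2 (each basis-blade product reordered to ascending indices, repeated generators contracted through their squares):
R1 (4*γ1) = 595/36*γ1 + 12*γ2 - 8*γ3 + 32/3*γ4 - 5/2*γ123 - 20/3*γ124 + 20/3*γ134
R1 (5/6*γ2) = -5/2*γ1 + 2975/864*γ2 + 25/48*γ3 + 25/18*γ4 - 5/3*γ123 + 20/9*γ124 + 25/18*γ234
R1 (3*γ3) = -6*γ1 + 15/8*γ2 + 595/48*γ3 + 5*γ4 - 9*γ123 + 8*γ134 + 5*γ234
R1 (-4*γ4) = -32/3*γ1 - 20/3*γ2 + 20/3*γ3 - 595/36*γ4 + 12*γ124 - 8*γ134 + 5/2*γ234
Summing the partial products and collecting blades:
Answer: -95/36*γ1 + 9203/864*γ2 + 139/12*γ3 + 19/36*γ4 - 79/6*γ123 + 68/9*γ124 + 20/3*γ134 + 80/9*γ234


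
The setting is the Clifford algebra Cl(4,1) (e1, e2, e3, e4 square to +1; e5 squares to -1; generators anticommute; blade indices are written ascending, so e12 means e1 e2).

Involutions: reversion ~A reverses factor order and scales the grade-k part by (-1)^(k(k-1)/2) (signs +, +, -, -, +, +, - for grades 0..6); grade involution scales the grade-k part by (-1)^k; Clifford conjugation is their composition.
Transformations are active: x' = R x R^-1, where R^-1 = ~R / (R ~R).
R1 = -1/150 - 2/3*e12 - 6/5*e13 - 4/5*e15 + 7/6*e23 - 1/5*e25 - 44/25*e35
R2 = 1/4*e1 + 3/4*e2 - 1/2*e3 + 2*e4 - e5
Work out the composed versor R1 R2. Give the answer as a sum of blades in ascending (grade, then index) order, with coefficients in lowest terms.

Distribute over the terms of R2 (each basis-blade product reordered to ascending indices, repeated generators contracted through their squares):
R1 (1/4*e1) = -1/600*e1 + 1/6*e2 + 3/10*e3 + 1/5*e5 + 7/24*e123 - 1/20*e125 - 11/25*e135
R1 (3/4*e2) = -1/2*e1 - 1/200*e2 - 7/8*e3 + 3/20*e5 + 9/10*e123 + 3/5*e125 - 33/25*e235
R1 (-1/2*e3) = 3/5*e1 - 7/12*e2 + 1/300*e3 - 22/25*e5 + 1/3*e123 - 2/5*e135 - 1/10*e235
R1 (2*e4) = -1/75*e4 - 4/3*e124 - 12/5*e134 + 8/5*e145 + 7/3*e234 + 2/5*e245 + 88/25*e345
R1 (-e5) = -4/5*e1 - 1/5*e2 - 44/25*e3 + 1/150*e5 + 2/3*e125 + 6/5*e135 - 7/6*e235
Summing the partial products and collecting blades:
Answer: -421/600*e1 - 373/600*e2 - 1399/600*e3 - 1/75*e4 - 157/300*e5 + 61/40*e123 - 4/3*e124 + 73/60*e125 - 12/5*e134 + 9/25*e135 + 8/5*e145 + 7/3*e234 - 194/75*e235 + 2/5*e245 + 88/25*e345


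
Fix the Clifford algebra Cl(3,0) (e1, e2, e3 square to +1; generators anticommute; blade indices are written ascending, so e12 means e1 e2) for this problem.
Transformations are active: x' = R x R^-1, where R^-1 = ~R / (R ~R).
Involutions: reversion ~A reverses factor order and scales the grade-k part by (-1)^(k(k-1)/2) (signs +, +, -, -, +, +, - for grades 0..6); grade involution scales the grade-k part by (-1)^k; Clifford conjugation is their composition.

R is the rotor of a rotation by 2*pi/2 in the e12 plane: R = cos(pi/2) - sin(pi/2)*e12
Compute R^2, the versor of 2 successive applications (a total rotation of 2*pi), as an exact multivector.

Because a rotor carries half the rotation angle, composing 2 copies of this e12-plane rotor multiplies the phase: 2*(pi/2) = pi, hence R^2 = cos(pi) - sin(pi)*e12.
cos(pi) = -1 and sin(pi) = 0, so R^2 = -1. The total rotation 2*pi is 1 full turn, so every vector returns to itself, yet the rotor is -1, on the OTHER sheet of the double cover (an odd number of 2*pi turns).
Answer: -1


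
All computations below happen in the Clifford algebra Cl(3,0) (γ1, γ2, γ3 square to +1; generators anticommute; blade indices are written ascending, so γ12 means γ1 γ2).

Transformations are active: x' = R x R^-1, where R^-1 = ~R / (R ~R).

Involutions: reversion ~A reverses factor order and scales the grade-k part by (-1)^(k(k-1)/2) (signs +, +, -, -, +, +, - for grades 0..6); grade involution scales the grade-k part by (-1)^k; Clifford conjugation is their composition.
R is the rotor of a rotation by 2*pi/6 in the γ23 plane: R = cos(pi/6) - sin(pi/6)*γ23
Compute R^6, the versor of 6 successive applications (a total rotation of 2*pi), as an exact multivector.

Because a rotor carries half the rotation angle, composing 6 copies of this γ23-plane rotor multiplies the phase: 6*(pi/6) = pi, hence R^6 = cos(pi) - sin(pi)*γ23.
cos(pi) = -1 and sin(pi) = 0, so R^6 = -1. The total rotation 2*pi is 1 full turn, so every vector returns to itself, yet the rotor is -1, on the OTHER sheet of the double cover (an odd number of 2*pi turns).
Answer: -1


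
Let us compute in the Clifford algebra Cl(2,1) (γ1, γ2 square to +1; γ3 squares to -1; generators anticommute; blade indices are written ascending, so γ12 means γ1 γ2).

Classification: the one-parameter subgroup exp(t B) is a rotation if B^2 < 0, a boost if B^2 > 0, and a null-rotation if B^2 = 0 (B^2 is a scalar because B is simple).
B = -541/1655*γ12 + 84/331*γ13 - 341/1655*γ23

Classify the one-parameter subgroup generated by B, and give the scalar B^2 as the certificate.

B^2 term by term: the squares give (-541/1655)^2*(γ12)^2 + (84/331)^2*(γ13)^2 + (-341/1655)^2*(γ23)^2 = 292681/2739025*(-1) + 7056/109561*(+1) + 116281/2739025*(+1) = 0 (each basis 2-blade squares to minus the product of its generators' squares); cross terms between blades sharing an index anticommute and cancel. So B^2 = 0.
Answer: null-rotation, certificate B^2 = 0. Certificate logic: 0 is a conjugation-invariant scalar, so its sign fixes rotation versus boost versus null-rotation outright.


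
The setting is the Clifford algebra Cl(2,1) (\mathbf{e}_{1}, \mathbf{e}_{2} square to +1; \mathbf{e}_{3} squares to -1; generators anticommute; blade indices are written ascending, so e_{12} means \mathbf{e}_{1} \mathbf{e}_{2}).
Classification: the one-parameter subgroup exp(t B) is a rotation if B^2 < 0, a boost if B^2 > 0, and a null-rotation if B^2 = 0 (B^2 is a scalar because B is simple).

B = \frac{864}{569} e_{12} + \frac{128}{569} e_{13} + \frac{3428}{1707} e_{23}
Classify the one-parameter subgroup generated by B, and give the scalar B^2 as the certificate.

B^2 term by term: the squares give (\frac{864}{569})^2*(e_{12})^2 + (\frac{128}{569})^2*(e_{13})^2 + (\frac{3428}{1707})^2*(e_{23})^2 = \frac{746496}{323761}*(-1) + \frac{16384}{323761}*(+1) + \frac{11751184}{2913849}*(+1) = \frac{16}{9} (each basis 2-blade squares to minus the product of its generators' squares); cross terms between blades sharing an index anticommute and cancel. So B^2 = \frac{16}{9}.
Answer: boost, certificate B^2 = \frac{16}{9}. Note: conjugating B changes its blade decomposition but never the scalar B^2 = \frac{16}{9}, whose sign settles the classification.


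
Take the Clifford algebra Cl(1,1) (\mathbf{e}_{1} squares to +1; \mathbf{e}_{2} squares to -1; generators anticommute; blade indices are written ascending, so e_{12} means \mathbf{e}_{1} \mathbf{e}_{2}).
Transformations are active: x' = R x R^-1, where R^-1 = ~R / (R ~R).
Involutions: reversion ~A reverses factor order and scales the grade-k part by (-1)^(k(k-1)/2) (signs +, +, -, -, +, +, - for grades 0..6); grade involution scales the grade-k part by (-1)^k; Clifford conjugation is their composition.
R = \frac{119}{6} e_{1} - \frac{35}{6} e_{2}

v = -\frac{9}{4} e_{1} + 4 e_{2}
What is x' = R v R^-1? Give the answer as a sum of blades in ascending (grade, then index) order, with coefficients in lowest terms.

~R = \frac{119}{6} e_{1} - \frac{35}{6} e_{2}, and R ~R = \frac{1078}{3}, so R^-1 = ~R / (\frac{1078}{3}).
R v = -\frac{511}{24} + \frac{1589}{24} e_{12}
Answer: -\frac{53}{528} e_{1} - \frac{1747}{528} e_{2}


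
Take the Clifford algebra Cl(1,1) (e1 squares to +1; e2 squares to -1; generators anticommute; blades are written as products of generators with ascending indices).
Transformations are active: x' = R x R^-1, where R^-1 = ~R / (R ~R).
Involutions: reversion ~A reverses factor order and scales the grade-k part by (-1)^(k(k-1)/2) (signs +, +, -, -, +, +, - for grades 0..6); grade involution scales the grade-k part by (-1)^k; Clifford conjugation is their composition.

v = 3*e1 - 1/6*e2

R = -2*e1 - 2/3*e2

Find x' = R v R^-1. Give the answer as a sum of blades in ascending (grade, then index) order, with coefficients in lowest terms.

~R = -2*e1 - 2/3*e2, and R ~R = 32/9, so R^-1 = ~R / (32/9).
R v = -55/9 + 7/3*e1 e2
Answer: 31/8*e1 + 59/24*e2


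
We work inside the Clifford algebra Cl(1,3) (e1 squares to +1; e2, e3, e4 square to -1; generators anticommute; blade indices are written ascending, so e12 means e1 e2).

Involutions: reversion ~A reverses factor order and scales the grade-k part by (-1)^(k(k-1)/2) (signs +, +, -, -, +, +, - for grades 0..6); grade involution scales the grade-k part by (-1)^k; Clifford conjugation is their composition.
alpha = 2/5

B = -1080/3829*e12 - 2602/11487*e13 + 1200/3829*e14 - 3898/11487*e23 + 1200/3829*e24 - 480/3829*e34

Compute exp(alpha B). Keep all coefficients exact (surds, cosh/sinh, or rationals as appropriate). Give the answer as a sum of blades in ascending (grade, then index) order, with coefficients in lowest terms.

B^2 term by term: the squares give (-1080/3829)^2*(e12)^2 + (-2602/11487)^2*(e13)^2 + (1200/3829)^2*(e14)^2 + (-3898/11487)^2*(e23)^2 + (1200/3829)^2*(e24)^2 + (-480/3829)^2*(e34)^2 = 1166400/14661241*(+1) + 6770404/131951169*(+1) + 1440000/14661241*(+1) + 15194404/131951169*(-1) + 1440000/14661241*(-1) + 230400/14661241*(-1) = 0 (each basis 2-blade squares to minus the product of its generators' squares); cross terms between blades sharing an index anticommute and cancel; the commuting (index-disjoint) pairs give grade-4 terms 2*c*c'*(blade product), which cancel blade by blade — e1234: 1036800/14661241 + 2081600/14661241 - 3118400/14661241 = 0 — confirming B is simple. So B^2 = 0.
B^2 = 0, so the series closes: exp(alpha B) = 1 + alpha B (parabolic case).
Answer: 1 - 432/3829*e12 - 5204/57435*e13 + 480/3829*e14 - 7796/57435*e23 + 480/3829*e24 - 192/3829*e34


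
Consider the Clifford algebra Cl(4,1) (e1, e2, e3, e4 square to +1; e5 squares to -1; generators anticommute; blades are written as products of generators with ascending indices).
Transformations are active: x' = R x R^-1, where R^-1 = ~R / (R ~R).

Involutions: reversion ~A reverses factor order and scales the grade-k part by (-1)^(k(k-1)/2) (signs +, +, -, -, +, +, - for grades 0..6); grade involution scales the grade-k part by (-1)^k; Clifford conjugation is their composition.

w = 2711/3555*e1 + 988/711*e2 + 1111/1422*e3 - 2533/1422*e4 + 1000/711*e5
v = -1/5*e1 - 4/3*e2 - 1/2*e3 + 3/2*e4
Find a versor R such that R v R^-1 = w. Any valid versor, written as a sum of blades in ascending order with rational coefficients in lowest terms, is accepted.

A norm check does it: q(v) = q(w) = 1943/450, hence R = v + w = 400/711*e1 + 40/711*e2 + 200/711*e3 - 200/711*e4 + 1000/711*e5 realises the map — parallel part kept, (v - w)/2 negated, v carried to w.
Answer: 400/711*e1 + 40/711*e2 + 200/711*e3 - 200/711*e4 + 1000/711*e5


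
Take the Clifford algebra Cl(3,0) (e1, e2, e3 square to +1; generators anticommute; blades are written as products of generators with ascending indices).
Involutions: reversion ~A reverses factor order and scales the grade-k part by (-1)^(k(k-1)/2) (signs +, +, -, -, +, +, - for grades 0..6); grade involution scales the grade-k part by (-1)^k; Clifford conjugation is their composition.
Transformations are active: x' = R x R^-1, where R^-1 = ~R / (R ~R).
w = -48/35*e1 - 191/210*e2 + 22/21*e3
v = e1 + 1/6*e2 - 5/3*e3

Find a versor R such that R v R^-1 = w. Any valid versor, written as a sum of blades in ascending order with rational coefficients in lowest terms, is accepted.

Why this works: both vectors square to 137/36, so q(v) = q(w) and R = v + w = -13/35*e1 - 26/35*e2 - 13/21*e3 carries v to w — its own direction survives, the complement (v - w)/2 flips.
Answer: -13/35*e1 - 26/35*e2 - 13/21*e3


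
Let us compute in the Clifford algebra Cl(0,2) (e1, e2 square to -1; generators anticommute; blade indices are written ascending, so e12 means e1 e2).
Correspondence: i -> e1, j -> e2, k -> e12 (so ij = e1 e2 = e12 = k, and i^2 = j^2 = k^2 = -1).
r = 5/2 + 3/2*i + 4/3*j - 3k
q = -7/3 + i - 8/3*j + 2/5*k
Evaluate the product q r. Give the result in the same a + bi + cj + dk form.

In blades: q = -7/3 + e1 - 8/3*e2 + 2/5*e12, r = 5/2 + 3/2*e1 + 4/3*e2 - 3*e12.
Distribute q over r term by term (generator squares from the signature, products reordered to ascending indices): (-7/3)*r = -35/6 - 7/2*e1 - 28/9*e2 + 7*e12; (e1)*r = -3/2 + 5/2*e1 + 3*e2 + 4/3*e12; (-8/3*e2)*r = 32/9 + 8*e1 - 20/3*e2 + 4*e12; (2/5*e12)*r = 6/5 - 8/15*e1 + 3/5*e2 + e12.
Sum: -116/45 + 97/15*e1 - 278/45*e2 + 40/3*e12; translating back through the correspondence:
Answer: -116/45 + 97/15*i - 278/45*j + 40/3*k


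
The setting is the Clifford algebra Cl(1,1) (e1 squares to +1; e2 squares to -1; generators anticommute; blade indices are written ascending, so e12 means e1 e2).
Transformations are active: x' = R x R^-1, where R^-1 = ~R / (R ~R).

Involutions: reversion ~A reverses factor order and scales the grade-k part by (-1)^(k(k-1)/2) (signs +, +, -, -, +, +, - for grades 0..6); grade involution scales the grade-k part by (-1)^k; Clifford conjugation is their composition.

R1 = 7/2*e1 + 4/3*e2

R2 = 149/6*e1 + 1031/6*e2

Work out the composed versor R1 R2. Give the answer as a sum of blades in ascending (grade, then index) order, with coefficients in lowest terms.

Distribute over the terms of R1 (each basis-blade product reordered to ascending indices, repeated generators contracted through their squares):
(7/2*e1) R2 = 1043/12 + 7217/12*e12
(4/3*e2) R2 = -2062/9 - 298/9*e12
Summing the partial products and collecting blades:
Answer: -5119/36 + 20459/36*e12


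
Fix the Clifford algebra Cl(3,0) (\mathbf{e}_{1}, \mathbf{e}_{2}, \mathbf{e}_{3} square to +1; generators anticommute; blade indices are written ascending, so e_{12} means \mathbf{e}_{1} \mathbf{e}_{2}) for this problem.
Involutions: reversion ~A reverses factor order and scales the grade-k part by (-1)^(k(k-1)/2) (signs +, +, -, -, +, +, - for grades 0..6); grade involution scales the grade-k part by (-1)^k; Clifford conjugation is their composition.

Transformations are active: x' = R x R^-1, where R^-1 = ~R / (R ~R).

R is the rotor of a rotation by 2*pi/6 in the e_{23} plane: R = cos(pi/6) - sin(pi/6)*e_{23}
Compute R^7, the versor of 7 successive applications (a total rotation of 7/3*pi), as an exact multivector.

Half-angle bookkeeping: 7 applications in e_{23} add up to rotor phase 7*pi/6 = \frac{7 \pi}{6}, so R^7 = cos(\frac{7 \pi}{6}) - sin(\frac{7 \pi}{6})*e_{23}.
cos(\frac{7 \pi}{6}) = - \frac{\sqrt{3}}{2} and sin(\frac{7 \pi}{6}) = - \frac{1}{2}, so R^7 = - \frac{\sqrt{3}}{2} + \frac{1}{2} e_{23}. The net rotation is 1/3*pi (after discarding 1 full turn, each of which contributes a factor -1 to the rotor); the rotor keeps the half-angle phase exactly.
Answer: - \frac{\sqrt{3}}{2} + \frac{1}{2} e_{23}


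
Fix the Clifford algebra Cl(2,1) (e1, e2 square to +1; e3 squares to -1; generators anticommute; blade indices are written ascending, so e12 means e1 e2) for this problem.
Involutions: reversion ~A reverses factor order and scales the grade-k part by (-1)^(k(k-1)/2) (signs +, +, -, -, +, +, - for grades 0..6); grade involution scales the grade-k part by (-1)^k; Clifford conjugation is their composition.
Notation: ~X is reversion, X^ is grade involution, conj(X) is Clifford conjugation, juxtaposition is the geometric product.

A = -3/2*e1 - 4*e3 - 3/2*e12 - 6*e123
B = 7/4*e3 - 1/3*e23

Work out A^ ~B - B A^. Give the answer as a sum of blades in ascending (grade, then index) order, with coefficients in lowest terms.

first term: -7 + 2*e1 + 4/3*e2 - 21/2*e12 + 17/8*e13 - 17/8*e123
second term: -7 - 2*e1 + 4/3*e2 - 21/2*e12 - 25/8*e13 - 25/8*e123
Answer: 4*e1 + 21/4*e13 + e123


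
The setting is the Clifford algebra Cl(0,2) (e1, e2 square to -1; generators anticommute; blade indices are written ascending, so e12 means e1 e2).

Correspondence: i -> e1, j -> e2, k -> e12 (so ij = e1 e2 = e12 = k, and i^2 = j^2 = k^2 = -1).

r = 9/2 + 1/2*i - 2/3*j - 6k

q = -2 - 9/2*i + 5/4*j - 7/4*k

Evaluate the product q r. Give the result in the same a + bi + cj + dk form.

In blades: q = -2 - 9/2*e1 + 5/4*e2 - 7/4*e12, r = 9/2 + 1/2*e1 - 2/3*e2 - 6*e12.
Distribute q over r term by term (generator squares from the signature, products reordered to ascending indices): (-2)*r = -9 - e1 + 4/3*e2 + 12*e12; (-9/2*e1)*r = 9/4 - 81/4*e1 - 27*e2 + 3*e12; (5/4*e2)*r = 5/6 - 15/2*e1 + 45/8*e2 - 5/8*e12; (-7/4*e12)*r = -21/2 - 7/6*e1 - 7/8*e2 - 63/8*e12.
Sum: -197/12 - 359/12*e1 - 251/12*e2 + 13/2*e12; translating back through the correspondence:
Answer: -197/12 - 359/12*i - 251/12*j + 13/2*k


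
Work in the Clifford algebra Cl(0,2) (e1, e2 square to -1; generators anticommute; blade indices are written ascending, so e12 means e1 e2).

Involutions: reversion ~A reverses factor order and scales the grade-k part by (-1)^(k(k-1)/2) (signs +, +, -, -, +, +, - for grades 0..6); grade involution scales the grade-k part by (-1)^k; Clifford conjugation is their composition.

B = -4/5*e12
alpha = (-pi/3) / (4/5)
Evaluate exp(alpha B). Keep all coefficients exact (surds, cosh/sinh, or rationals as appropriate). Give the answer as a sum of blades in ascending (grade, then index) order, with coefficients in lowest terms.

B^2 = (-4/5)^2*(e12)^2 = 16/25*(-1) = -16/25 (a basis 2-blade squares to minus the product of its generators' squares).
B^2 = -16/25 — a negative square means the series sums to a rotation: l = 4/5, alpha*l = -pi/3, so exp(alpha B) = cos(-pi/3) + (sin(-pi/3)/(4/5))*B = 1/2 + (-5*sqrt(3)/8)*B.
Answer: 1/2 + sqrt(3)/2*e12


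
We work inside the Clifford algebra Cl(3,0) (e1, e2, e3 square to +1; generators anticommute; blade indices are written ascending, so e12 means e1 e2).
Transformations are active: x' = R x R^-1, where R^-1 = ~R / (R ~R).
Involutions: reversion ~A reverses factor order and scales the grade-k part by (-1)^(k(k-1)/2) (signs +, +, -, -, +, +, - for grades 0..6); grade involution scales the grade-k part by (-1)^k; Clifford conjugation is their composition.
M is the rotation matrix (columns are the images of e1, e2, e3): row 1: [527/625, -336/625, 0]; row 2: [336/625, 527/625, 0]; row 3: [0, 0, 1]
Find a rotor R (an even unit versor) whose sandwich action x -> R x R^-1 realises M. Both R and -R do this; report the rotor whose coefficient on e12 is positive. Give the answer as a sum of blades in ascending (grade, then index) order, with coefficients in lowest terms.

Method: write R = a + b12*e12 + b13*e13 + b23*e23 with a^2 + b12^2 + b13^2 + b23^2 = 1 (so R^-1 = ~R). Expanding the columns R e_j ~R gives tr M = 4a^2 - 1 and, from the antisymmetric part, M21 - M12 = -4a*b12, M13 - M31 = 4a*b13, M32 - M23 = -4a*b23.
Here tr M = 1679/625, so a^2 = (1 + tr M)/4 = 576/625 and a = ±24/25. Taking a = 24/25: M21 - M12 = 672/625, M13 - M31 = 0, M32 - M23 = 0, giving b12 = -7/25, b13 = 0, b23 = 0, i.e. R = 24/25 - 7/25*e12.
Its e12 coefficient is negative, so report the other preimage -R.
Answer: -24/25 + 7/25*e12. Key observation: the double cover Spin(3) -> SO(3) sends R and -R to the same matrix (trace 1679/625 here), so the stated sign of the e12 coefficient is what selects one sheet.


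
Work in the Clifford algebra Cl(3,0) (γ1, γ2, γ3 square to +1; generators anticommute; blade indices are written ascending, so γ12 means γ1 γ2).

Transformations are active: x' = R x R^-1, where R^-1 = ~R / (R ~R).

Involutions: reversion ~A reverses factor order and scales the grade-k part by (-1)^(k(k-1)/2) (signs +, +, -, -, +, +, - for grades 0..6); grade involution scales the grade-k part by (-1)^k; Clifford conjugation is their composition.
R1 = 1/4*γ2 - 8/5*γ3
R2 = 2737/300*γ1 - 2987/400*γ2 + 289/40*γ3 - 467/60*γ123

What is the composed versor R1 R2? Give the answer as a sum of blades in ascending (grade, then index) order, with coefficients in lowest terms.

Distribute over the terms of R1 (each basis-blade product reordered to ascending indices, repeated generators contracted through their squares):
(1/4*γ2) R2 = -2987/1600 - 2737/1200*γ12 + 467/240*γ13 + 289/160*γ23
(-8/5*γ3) R2 = -289/25 + 934/75*γ12 + 5474/375*γ13 - 2987/250*γ23
Summing the partial products and collecting blades:
Answer: -21483/1600 + 4069/400*γ12 + 99259/6000*γ13 - 40567/4000*γ23


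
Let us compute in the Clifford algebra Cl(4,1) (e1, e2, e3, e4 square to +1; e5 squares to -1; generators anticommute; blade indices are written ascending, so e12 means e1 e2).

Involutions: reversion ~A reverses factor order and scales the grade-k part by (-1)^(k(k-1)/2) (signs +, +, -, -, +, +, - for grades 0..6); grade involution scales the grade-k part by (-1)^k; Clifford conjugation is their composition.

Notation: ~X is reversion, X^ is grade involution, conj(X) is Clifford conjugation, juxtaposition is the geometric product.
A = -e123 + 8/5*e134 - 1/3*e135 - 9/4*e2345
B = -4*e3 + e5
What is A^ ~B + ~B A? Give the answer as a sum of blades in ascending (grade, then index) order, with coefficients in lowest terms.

first term: -4*e12 - 1/3*e13 - 32/5*e14 + 4/3*e15 + 9/4*e234 + 9*e245 + e1235 - 8/5*e1345
second term: 4*e12 + 1/3*e13 + 32/5*e14 - 4/3*e15 - 9/4*e234 - 9*e245 + e1235 - 8/5*e1345
Answer: 2*e1235 - 16/5*e1345


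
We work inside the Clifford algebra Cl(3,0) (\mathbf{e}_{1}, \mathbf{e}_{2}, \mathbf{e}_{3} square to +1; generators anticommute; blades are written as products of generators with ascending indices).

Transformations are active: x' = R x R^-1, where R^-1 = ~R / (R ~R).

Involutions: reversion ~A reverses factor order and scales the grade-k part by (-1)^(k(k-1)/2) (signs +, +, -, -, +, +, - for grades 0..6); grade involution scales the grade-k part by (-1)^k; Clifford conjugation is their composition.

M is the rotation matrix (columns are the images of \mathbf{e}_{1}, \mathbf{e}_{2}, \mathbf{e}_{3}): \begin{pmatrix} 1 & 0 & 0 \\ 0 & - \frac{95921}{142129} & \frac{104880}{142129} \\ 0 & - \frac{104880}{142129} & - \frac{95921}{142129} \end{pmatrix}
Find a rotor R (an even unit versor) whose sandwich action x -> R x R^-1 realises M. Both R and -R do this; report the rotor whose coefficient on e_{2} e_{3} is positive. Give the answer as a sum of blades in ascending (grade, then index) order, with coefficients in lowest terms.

Method: write R = a + b12*e_{1} e_{2} + b13*e_{1} e_{3} + b23*e_{2} e_{3} with a^2 + b12^2 + b13^2 + b23^2 = 1 (so R^-1 = ~R). Expanding the columns R e_j ~R gives tr M = 4a^2 - 1 and, from the antisymmetric part, M21 - M12 = -4a*b12, M13 - M31 = 4a*b13, M32 - M23 = -4a*b23.
Here tr M = -\frac{49713}{142129}, so a^2 = (1 + tr M)/4 = \frac{23104}{142129} and a = ±\frac{152}{377}. Taking a = \frac{152}{377}: M21 - M12 = 0, M13 - M31 = 0, M32 - M23 = -\frac{209760}{142129}, giving b12 = 0, b13 = 0, b23 = \frac{345}{377}, i.e. R = \frac{152}{377} + \frac{345}{377} e_{2} e_{3}.
Its e_{2} e_{3} coefficient is already positive.
Answer: \frac{152}{377} + \frac{345}{377} e_{2} e_{3}. Sheet selection: the two-to-one cover makes ±R indistinguishable at the matrix level (trace -\frac{49713}{142129}), so uniqueness comes from the required sign on e_{2} e_{3}.


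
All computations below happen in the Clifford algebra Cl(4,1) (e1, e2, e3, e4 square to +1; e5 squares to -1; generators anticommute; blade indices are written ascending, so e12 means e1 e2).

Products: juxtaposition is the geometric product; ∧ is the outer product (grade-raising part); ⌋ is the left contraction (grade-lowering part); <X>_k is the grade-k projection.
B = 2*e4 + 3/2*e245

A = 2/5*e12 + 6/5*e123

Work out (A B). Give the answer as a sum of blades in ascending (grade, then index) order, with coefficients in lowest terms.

step 1: 4/5*e124 + 3/5*e145 + 12/5*e1234 - 9/5*e1345
Answer: 4/5*e124 + 3/5*e145 + 12/5*e1234 - 9/5*e1345


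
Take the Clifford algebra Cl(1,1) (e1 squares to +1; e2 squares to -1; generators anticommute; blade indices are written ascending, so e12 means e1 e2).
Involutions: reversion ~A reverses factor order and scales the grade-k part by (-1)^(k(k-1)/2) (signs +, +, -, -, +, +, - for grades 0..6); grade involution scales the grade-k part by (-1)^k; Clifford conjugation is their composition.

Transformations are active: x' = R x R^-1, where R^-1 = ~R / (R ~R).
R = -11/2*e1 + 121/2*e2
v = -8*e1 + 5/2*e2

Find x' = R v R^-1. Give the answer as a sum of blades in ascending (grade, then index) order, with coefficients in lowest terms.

~R = -11/2*e1 + 121/2*e2, and R ~R = -3630, so R^-1 = ~R / (-3630).
R v = -429/4 + 1881/4*e12
Answer: 307/40*e1 + 43/40*e2


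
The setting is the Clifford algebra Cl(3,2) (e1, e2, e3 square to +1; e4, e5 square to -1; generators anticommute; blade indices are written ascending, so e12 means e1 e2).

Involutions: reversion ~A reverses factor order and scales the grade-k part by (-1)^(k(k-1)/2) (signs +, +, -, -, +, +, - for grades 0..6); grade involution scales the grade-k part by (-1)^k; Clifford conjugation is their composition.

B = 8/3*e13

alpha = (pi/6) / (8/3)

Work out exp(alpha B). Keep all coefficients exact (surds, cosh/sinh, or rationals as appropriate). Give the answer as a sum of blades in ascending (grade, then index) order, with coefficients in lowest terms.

B^2 = (8/3)^2*(e13)^2 = 64/9*(-1) = -64/9 (a basis 2-blade squares to minus the product of its generators' squares).
B^2 = -64/9 — circular case — the even/odd split gives cos and sin: l = 8/3, alpha*l = pi/6, so exp(alpha B) = cos(pi/6) + (sin(pi/6)/(8/3))*B = sqrt(3)/2 + (3/16)*B.
Answer: sqrt(3)/2 + 1/2*e13


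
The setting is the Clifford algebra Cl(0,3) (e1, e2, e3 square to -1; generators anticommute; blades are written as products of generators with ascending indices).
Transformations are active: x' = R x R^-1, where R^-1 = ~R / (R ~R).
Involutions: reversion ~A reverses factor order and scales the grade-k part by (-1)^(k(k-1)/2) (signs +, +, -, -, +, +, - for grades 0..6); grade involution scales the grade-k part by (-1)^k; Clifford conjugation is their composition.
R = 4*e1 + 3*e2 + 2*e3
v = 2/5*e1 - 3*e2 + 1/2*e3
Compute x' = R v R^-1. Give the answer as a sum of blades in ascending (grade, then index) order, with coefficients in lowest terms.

~R = 4*e1 + 3*e2 + 2*e3, and R ~R = -29, so R^-1 = ~R / (-29).
R v = 32/5 - 66/5*e1 e2 + 6/5*e1 e3 + 15/2*e2 e3
Answer: -314/145*e1 + 243/145*e2 - 401/290*e3


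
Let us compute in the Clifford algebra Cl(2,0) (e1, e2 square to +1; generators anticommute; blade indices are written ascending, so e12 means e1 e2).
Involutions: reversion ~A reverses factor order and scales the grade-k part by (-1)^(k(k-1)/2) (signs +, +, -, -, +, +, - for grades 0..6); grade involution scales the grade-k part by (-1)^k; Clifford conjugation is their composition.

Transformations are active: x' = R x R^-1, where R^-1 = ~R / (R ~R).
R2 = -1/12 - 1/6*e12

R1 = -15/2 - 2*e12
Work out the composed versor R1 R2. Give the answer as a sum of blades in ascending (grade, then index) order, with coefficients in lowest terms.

Distribute over the terms of R1 (each basis-blade product reordered to ascending indices, repeated generators contracted through their squares):
(-15/2) R2 = 5/8 + 5/4*e12
(-2*e12) R2 = -1/3 + 1/6*e12
Summing the partial products and collecting blades:
Answer: 7/24 + 17/12*e12


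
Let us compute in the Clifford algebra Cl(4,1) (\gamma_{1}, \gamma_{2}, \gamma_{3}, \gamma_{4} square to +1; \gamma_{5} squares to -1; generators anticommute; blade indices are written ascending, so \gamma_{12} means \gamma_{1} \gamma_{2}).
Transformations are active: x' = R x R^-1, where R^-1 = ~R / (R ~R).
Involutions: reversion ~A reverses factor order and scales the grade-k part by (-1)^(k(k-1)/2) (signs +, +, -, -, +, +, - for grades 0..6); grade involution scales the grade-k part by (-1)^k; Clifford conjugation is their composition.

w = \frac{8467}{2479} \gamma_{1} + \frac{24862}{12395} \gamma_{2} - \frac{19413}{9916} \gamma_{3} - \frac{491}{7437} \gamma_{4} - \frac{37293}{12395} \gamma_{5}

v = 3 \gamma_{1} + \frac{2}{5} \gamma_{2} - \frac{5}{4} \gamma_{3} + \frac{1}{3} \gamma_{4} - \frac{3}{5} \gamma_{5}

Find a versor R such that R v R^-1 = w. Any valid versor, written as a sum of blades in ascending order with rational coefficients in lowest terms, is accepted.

Key observation: q(v) = q(w) = \frac{7541}{720} (sandwiches preserve the norm), so R = v + w = \frac{15904}{2479} \gamma_{1} + \frac{5964}{2479} \gamma_{2} - \frac{7952}{2479} \gamma_{3} + \frac{1988}{7437} \gamma_{4} - \frac{8946}{2479} \gamma_{5} works whenever it is invertible — the component of v along it is kept and (v - w)/2 reverses, sending v to w.
Answer: \frac{15904}{2479} \gamma_{1} + \frac{5964}{2479} \gamma_{2} - \frac{7952}{2479} \gamma_{3} + \frac{1988}{7437} \gamma_{4} - \frac{8946}{2479} \gamma_{5}


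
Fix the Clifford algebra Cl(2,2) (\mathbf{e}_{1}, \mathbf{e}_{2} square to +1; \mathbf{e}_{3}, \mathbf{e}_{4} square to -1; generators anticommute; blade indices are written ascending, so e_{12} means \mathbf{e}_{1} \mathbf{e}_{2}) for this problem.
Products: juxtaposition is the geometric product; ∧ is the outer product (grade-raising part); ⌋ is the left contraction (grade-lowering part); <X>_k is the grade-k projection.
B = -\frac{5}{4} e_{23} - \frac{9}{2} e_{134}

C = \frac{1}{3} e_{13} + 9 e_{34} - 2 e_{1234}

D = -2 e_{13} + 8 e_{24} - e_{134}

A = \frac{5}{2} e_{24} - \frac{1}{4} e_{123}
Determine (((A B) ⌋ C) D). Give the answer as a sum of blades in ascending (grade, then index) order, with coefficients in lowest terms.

step 1: \frac{5}{16} e_{1} - \frac{9}{8} e_{24} - \frac{25}{8} e_{34} - \frac{45}{4} e_{123}
step 2: \frac{225}{8} + \frac{5}{48} e_{3} + \frac{45}{2} e_{4} - \frac{25}{4} e_{12} - \frac{9}{4} e_{13} - \frac{5}{8} e_{234}
step 3: \frac{9}{2} - \frac{5}{24} e_{1} + 180 e_{2} + 5 e_{3} + \frac{9}{4} e_{4} + \frac{5}{8} e_{12} - \frac{135}{4} e_{13} - \frac{2405}{48} e_{14} - \frac{25}{2} e_{23} + 225 e_{24} - \frac{5}{4} e_{124} - \frac{585}{8} e_{134} - \frac{85}{12} e_{234} + 18 e_{1234}
Answer: \frac{9}{2} - \frac{5}{24} e_{1} + 180 e_{2} + 5 e_{3} + \frac{9}{4} e_{4} + \frac{5}{8} e_{12} - \frac{135}{4} e_{13} - \frac{2405}{48} e_{14} - \frac{25}{2} e_{23} + 225 e_{24} - \frac{5}{4} e_{124} - \frac{585}{8} e_{134} - \frac{85}{12} e_{234} + 18 e_{1234}


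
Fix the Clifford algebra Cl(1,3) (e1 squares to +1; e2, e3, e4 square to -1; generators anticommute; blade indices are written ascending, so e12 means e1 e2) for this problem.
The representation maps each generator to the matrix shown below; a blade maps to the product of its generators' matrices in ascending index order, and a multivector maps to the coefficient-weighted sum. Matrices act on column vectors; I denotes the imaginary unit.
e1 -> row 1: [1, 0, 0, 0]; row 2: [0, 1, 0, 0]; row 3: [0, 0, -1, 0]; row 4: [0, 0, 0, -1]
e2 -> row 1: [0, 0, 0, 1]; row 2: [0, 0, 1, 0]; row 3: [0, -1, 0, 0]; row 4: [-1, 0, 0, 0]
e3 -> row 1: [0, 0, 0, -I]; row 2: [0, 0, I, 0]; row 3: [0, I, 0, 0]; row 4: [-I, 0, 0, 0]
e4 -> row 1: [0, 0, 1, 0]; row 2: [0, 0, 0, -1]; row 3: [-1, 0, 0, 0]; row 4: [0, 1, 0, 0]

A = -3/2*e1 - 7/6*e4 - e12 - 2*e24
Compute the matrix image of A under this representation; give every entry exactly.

Bivector images (products of the table entries): rho(e12) = rho(e1)rho(e2) = row 1: [0, 0, 0, 1]; row 2: [0, 0, 1, 0]; row 3: [0, 1, 0, 0]; row 4: [1, 0, 0, 0]; rho(e24) = rho(e2)rho(e4) = row 1: [0, 1, 0, 0]; row 2: [-1, 0, 0, 0]; row 3: [0, 0, 0, 1]; row 4: [0, 0, -1, 0].
M = (-3/2)*rho(e1) + (-7/6)*rho(e4) + (-1)*rho(e12) + (-2)*rho(e24), summed entrywise:
Answer: row 1: [-3/2, -2, -7/6, -1]; row 2: [2, -3/2, -1, 7/6]; row 3: [7/6, -1, 3/2, -2]; row 4: [-1, -7/6, 2, 3/2]


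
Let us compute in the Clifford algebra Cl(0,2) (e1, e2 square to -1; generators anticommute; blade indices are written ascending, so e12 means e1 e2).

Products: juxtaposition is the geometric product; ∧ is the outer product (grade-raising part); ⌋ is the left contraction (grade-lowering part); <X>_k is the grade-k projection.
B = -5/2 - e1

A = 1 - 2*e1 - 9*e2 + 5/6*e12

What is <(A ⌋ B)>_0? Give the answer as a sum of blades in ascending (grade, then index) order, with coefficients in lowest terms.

step 1: -9/2 - e1
step 2: -9/2
Answer: -9/2
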